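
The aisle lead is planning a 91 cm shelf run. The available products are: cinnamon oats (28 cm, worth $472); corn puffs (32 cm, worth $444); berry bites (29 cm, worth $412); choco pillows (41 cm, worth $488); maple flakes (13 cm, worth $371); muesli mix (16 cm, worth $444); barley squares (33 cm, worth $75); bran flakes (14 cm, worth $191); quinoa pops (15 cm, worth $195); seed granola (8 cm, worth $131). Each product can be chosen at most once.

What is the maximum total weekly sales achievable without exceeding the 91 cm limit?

1731

Density check — maple flakes 28.54, muesli mix 27.75, cinnamon oats 16.86 are the best per cm.
Filling by ratio: cinnamon oats + maple flakes + muesli mix + bran flakes + seed granola for 1609, with 12 cm left unused.
Replace bran flakes and seed granola with corn puffs: the trade gains 122 net, giving 1731 at 89 cm.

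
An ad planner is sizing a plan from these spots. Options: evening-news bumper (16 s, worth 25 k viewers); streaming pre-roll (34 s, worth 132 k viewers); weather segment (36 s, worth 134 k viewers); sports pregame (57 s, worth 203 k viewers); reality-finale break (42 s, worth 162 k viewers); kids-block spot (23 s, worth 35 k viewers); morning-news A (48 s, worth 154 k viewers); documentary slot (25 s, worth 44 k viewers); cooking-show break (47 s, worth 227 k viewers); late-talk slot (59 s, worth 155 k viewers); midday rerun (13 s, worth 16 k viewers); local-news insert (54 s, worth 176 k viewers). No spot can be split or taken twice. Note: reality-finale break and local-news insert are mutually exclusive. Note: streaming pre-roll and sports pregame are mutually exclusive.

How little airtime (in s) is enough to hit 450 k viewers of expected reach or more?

117

Need the lightest bundle worth ≥ 450.
streaming pre-roll + weather segment + cooking-show break reaches 493 using 117 s.
No combination under 117 s hits 450.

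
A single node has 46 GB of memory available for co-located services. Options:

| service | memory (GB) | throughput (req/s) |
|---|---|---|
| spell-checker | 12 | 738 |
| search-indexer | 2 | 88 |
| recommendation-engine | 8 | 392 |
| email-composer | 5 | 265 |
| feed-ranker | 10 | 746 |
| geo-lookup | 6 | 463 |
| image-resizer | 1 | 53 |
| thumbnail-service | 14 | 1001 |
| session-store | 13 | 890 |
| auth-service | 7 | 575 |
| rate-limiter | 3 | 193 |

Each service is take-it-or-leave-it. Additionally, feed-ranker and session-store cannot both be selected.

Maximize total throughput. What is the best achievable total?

3296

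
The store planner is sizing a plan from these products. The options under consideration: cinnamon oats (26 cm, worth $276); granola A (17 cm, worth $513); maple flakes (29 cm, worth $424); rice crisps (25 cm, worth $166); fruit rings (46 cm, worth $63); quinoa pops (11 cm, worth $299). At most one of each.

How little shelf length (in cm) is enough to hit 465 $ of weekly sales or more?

Look for the lowest-shelf combination reaching 465.
granola A: 513 weekly sales at 17 cm.
No combination under 17 cm hits 465.

17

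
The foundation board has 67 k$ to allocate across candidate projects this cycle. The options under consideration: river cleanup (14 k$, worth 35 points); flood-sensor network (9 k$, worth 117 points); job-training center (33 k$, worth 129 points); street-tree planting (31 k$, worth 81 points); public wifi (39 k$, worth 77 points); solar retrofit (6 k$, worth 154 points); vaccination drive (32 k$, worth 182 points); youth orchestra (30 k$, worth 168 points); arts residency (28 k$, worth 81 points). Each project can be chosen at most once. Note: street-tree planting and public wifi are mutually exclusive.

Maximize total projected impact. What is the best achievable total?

488

Ranking by ratio (projected impact/k$): solar retrofit 25.67, flood-sensor network 13.00, vaccination drive 5.69, youth orchestra 5.60.
Best packing: river cleanup + flood-sensor network + solar retrofit + vaccination drive — 61 k$, 488 total.
Nothing else feasible within 67 k$ beats 488.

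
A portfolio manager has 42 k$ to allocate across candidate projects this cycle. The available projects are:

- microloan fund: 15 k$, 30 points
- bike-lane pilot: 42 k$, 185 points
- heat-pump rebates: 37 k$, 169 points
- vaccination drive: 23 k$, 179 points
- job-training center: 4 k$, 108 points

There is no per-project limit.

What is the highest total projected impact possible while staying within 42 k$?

Ranking by ratio (projected impact/k$): job-training center 27.00, vaccination drive 7.78, heat-pump rebates 4.57, bike-lane pilot 4.40.
The ratio ordering already packs tightly: 10×job-training center, 40 k$, 1080.
No other feasible combination exceeds 1080.

1080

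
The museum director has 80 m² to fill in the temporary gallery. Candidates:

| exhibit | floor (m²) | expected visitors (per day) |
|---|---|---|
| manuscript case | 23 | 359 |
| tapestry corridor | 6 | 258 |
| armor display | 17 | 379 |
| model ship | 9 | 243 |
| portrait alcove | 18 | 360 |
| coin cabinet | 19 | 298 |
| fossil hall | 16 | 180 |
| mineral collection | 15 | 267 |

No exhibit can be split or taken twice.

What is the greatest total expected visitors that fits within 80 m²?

1623

Greedy by ratio would take tapestry corridor + armor display + model ship + portrait alcove + mineral collection: 65 m² used, total 1507.
The 9 m² tied up in model ship is better spent on manuscript case — total rises to 1623 (79 m²).
An exhaustive check of the 256 subsets confirms 1623.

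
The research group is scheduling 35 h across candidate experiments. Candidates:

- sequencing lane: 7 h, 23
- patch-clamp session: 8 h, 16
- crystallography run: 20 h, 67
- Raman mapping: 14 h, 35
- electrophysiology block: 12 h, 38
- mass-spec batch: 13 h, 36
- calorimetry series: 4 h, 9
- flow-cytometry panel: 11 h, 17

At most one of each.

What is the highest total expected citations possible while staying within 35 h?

106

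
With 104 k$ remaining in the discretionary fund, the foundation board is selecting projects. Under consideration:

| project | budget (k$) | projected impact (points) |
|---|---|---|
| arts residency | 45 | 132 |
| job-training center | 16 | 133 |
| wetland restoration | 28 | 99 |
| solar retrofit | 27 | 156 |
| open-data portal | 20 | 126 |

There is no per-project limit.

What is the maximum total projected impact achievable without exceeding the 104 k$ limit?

798

Best packing: 6×job-training center — 96 k$, 798 total.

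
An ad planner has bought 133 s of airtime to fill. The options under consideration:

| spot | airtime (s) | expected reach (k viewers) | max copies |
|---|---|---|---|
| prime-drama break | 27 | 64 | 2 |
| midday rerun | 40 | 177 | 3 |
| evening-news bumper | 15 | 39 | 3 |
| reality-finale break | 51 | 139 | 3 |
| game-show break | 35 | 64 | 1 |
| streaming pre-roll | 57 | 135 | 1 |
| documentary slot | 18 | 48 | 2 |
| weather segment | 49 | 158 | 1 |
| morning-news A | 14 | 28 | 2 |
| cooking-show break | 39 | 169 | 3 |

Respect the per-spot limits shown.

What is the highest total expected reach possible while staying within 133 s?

Greedy by ratio would take 3×midday rerun: 120 s used, total 531.
The 80 s tied up in 2×midday rerun is better spent on evening-news bumper + 2×cooking-show break — total rises to 554 (133 s).
That's the maximum — no swap from here does better than 554.

554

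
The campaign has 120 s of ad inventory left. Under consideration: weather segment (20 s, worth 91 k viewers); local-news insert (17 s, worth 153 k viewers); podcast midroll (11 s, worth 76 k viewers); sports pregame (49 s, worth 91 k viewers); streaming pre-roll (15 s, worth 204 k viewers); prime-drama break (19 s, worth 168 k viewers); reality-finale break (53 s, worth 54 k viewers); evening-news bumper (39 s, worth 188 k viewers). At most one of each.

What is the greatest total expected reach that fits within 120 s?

Greedy by ratio would take local-news insert + podcast midroll + streaming pre-roll + prime-drama break + evening-news bumper: 101 s used, total 789.
Replace podcast midroll with weather segment: the trade gains 15 net, giving 804 at 110 s.
Every other selection either busts 120 s or fails to beat 804.

804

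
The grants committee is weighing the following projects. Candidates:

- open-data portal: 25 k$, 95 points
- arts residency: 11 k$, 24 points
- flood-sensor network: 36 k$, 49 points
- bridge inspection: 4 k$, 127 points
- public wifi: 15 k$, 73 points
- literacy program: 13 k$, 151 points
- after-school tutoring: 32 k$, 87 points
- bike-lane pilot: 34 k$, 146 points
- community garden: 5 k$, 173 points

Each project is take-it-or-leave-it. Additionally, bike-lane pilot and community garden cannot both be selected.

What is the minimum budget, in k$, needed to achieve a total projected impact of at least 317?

18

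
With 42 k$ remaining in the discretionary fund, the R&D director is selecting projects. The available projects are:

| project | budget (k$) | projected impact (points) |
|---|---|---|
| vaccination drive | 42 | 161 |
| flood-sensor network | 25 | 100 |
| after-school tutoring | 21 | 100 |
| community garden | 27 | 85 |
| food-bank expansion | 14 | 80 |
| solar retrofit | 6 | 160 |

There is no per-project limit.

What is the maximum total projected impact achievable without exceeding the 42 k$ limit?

7×solar retrofit uses 42 of the 42 k$ and totals 1120.
That's the maximum — no swap from here does better than 1120.

1120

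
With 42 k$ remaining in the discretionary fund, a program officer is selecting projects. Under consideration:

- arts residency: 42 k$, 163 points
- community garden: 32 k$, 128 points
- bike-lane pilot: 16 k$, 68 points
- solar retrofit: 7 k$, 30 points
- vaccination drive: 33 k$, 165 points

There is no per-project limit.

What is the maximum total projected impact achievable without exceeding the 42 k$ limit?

195

The ratio ordering already packs tightly: solar retrofit + vaccination drive, 40 k$, 195.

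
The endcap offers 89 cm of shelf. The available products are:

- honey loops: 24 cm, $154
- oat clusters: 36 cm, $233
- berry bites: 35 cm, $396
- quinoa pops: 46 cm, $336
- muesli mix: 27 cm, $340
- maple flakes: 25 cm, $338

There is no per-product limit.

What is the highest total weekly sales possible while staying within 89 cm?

1076

Taking the top-ratio products first gives 3×maple flakes for 1014 (75 cm).
Dropping 3×maple flakes frees 75 cm; slotting in berry bites + 2×muesli mix (89 cm) lifts the total to 1076 at 89 cm.
No other feasible combination exceeds 1076.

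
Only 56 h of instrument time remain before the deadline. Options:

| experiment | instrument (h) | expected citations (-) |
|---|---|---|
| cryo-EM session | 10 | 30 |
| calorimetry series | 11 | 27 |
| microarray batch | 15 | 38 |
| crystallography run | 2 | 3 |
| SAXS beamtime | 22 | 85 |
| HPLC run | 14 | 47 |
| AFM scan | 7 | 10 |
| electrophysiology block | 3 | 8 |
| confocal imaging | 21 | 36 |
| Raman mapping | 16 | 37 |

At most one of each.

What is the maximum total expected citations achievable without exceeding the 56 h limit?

By expected citations per h: SAXS beamtime 3.86, HPLC run 3.36, cryo-EM session 3.00, electrophysiology block 2.67 lead.
A density-first pass picks cryo-EM session + crystallography run + SAXS beamtime + HPLC run + electrophysiology block — 173 at 51 h.
Dropping cryo-EM session frees 10 h; slotting in microarray batch (15 h) lifts the total to 181 at 56 h.
The closest alternative, cryo-EM session + SAXS beamtime + HPLC run + AFM scan + electrophysiology block, reaches only 180.

181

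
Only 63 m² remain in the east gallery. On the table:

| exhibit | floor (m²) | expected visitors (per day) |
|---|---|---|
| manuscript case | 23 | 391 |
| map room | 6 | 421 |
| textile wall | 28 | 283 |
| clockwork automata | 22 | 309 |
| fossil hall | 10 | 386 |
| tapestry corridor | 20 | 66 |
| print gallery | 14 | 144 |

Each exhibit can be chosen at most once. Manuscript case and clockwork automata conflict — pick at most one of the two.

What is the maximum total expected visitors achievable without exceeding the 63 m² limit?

1342

Density check — map room 70.17, fossil hall 38.60, manuscript case 17.00 are the best per m².
Best packing: manuscript case + map room + fossil hall + print gallery — 53 m², 1342 total.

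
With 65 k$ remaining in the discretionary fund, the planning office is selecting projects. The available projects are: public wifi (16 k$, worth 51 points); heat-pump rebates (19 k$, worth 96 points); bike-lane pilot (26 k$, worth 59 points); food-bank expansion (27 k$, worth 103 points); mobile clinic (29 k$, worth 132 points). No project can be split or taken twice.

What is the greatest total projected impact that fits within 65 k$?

279

Taking public wifi + heat-pump rebates + mobile clinic: 64 k$ used, 279 in projected impact.
The closest alternative, public wifi + heat-pump rebates + food-bank expansion, reaches only 250.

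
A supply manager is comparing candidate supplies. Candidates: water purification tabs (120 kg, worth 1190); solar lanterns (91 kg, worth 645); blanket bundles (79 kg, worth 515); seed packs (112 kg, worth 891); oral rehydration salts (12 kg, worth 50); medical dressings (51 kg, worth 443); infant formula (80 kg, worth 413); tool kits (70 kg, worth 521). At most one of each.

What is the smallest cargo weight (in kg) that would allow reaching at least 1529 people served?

Look for the lowest-cargo combination reaching 1529.
water purification tabs + medical dressings: 1633 people served at 171 kg.
No combination under 171 kg hits 1529.

171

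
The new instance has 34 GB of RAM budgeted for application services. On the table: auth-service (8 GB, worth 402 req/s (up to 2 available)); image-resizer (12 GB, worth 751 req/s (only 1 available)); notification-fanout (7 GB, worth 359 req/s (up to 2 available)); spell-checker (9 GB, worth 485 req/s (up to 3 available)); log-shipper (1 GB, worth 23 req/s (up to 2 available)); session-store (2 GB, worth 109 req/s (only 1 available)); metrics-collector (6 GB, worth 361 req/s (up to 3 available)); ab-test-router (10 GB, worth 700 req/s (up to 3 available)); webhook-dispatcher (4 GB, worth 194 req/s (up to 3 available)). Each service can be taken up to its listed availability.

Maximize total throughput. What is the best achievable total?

2294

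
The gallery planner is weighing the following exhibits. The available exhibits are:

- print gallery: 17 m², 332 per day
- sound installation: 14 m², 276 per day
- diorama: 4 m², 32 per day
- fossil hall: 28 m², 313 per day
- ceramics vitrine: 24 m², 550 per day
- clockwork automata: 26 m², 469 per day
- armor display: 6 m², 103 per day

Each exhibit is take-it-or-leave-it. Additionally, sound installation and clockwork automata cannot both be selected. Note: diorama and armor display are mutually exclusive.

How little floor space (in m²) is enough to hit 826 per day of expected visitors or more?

Minimise m² subject to total expected visitors ≥ 826.
Taking sound installation + ceramics vitrine gives 826 (≥ 826) for 38 m².
Any bundle with less than 38 m² falls short of 826.

38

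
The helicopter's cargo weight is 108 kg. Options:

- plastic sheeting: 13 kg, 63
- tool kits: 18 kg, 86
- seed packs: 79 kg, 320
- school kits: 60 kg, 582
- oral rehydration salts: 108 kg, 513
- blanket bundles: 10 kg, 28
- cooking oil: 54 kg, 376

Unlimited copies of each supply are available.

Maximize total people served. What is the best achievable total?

794

Greedy by ratio would take 3×plastic sheeting + school kits: 99 kg used, total 771.
Replace plastic sheeting with tool kits: the trade gains 23 net, giving 794 at 104 kg.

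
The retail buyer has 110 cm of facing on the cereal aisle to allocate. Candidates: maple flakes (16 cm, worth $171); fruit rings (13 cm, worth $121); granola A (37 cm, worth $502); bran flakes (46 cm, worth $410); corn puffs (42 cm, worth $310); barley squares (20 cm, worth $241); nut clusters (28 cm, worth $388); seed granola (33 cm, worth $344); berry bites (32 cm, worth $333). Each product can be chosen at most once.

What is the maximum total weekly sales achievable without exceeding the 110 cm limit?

Filling by ratio: maple flakes + granola A + barley squares + nut clusters for 1302, with 9 cm left unused.
Dropping maple flakes and barley squares frees 36 cm; slotting in fruit rings + berry bites (45 cm) lifts the total to 1344 at 110 cm.
Next best is maple flakes + granola A + barley squares + nut clusters at 1302 (101 cm) — short by 42.

1344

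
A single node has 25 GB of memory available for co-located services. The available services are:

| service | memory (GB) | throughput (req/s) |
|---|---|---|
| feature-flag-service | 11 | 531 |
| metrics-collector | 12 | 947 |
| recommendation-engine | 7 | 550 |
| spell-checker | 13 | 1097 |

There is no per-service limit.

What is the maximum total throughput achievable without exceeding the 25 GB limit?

2044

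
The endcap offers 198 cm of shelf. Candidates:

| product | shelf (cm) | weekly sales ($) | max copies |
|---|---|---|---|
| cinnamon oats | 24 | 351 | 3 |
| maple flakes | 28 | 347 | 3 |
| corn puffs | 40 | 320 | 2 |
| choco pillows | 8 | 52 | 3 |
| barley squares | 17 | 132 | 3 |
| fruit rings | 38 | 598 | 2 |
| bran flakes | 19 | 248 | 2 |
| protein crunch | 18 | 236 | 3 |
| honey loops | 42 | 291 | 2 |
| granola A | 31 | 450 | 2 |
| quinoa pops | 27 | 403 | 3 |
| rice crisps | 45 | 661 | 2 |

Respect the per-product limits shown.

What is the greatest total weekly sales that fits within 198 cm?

Density check — fruit rings 15.74, quinoa pops 14.93, rice crisps 14.69 are the best per cm.
Greedy by ratio would take cinnamon oats + barley squares + 2×fruit rings + 3×quinoa pops: 198 cm used, total 2888.
A better packing is 2×fruit rings + granola A + 2×rice crisps: 197 cm, total 2968.

2968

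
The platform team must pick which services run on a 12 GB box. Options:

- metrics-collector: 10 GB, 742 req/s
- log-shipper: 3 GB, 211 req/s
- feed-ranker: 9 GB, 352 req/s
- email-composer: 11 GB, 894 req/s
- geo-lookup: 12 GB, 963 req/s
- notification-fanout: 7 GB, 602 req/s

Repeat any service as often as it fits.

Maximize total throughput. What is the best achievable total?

963

By throughput per GB: notification-fanout 86.00, email-composer 81.27, geo-lookup 80.25 lead.
Greedy by ratio would take log-shipper + notification-fanout: 10 GB used, total 813.
Replace log-shipper and notification-fanout with geo-lookup: the trade gains 150 net, giving 963 at 12 GB.
That's the maximum — no swap from here does better than 963.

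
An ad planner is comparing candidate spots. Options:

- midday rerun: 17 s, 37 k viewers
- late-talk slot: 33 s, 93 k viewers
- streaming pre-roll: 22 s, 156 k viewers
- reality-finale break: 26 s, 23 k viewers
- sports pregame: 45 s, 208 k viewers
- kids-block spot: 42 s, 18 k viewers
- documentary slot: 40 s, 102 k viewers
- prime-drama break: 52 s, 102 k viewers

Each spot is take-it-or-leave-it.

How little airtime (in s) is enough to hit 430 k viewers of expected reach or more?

100

Need the lightest bundle worth ≥ 430.
late-talk slot + streaming pre-roll + sports pregame: 457 expected reach at 100 s.
Below 100 s the best achievable stays under 430.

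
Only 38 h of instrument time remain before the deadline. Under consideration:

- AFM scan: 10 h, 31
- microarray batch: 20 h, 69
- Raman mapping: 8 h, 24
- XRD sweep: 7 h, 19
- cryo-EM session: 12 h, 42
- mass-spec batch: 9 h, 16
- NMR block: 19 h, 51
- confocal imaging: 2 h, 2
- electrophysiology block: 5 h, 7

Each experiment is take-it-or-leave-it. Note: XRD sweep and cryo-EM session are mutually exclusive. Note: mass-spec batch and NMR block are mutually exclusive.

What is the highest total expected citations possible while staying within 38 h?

By expected citations per h: cryo-EM session 3.50, microarray batch 3.45, AFM scan 3.10 lead.
A density-first pass picks microarray batch + cryo-EM session + electrophysiology block — 118 at 37 h.
Dropping cryo-EM session and electrophysiology block frees 17 h; slotting in AFM scan + Raman mapping (18 h) lifts the total to 124 at 38 h.
The closest alternative, AFM scan + microarray batch + XRD sweep, reaches only 119.

124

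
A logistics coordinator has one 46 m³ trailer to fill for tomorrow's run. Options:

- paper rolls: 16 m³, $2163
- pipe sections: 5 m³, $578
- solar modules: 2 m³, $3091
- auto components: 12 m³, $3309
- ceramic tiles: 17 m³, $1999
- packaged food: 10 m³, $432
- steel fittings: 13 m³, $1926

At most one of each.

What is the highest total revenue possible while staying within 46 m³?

10489

Taking paper rolls + solar modules + auto components + steel fittings: 43 m³ used, 10489 in revenue.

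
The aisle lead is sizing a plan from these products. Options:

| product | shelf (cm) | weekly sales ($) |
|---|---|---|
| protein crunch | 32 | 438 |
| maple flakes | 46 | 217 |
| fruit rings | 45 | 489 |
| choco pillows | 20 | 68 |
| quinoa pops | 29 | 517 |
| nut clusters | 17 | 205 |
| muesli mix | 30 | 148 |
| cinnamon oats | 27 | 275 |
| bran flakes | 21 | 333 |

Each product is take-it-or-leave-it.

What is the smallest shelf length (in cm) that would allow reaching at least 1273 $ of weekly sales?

Need the lightest bundle worth ≥ 1273.
protein crunch + quinoa pops + bran flakes: 1288 weekly sales at 82 cm.
No combination under 82 cm hits 1273.

82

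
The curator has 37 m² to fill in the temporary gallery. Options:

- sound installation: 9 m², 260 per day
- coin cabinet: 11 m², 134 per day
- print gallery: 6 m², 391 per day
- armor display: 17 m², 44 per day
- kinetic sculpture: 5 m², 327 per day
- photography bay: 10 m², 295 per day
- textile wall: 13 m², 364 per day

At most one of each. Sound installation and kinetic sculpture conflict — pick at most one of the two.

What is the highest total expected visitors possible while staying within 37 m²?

1377

Density check — kinetic sculpture 65.40, print gallery 65.17, photography bay 29.50 are the best per m².
Taking print gallery + kinetic sculpture + photography bay + textile wall: 34 m² used, 1377 in expected visitors.
Nothing else feasible within 37 m² beats 1377.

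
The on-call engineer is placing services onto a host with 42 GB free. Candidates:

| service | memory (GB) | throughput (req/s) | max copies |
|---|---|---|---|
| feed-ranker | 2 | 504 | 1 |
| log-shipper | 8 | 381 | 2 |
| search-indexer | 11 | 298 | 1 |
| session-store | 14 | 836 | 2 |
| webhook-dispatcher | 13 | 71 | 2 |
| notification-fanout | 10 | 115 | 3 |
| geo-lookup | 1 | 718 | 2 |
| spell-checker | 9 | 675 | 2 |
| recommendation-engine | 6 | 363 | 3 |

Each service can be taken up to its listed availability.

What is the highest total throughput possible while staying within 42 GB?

4489

Taking the top-ratio services first gives feed-ranker + 2×geo-lookup + 2×spell-checker + 3×recommendation-engine for 4379 (40 GB).
Dropping 2×recommendation-engine frees 12 GB; slotting in session-store (14 GB) lifts the total to 4489 at 42 GB.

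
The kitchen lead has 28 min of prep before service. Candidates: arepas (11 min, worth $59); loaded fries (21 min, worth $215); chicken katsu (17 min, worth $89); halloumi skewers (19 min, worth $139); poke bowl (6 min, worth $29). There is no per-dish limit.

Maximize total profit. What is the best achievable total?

244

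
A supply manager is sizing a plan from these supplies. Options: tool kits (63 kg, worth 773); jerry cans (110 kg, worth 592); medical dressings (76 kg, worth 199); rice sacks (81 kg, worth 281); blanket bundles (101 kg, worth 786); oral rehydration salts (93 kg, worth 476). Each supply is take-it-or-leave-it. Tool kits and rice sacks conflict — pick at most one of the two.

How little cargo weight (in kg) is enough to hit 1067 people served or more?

Minimise kg subject to total people served ≥ 1067.
Taking tool kits + oral rehydration salts gives 1249 (≥ 1067) for 156 kg.
No combination under 156 kg hits 1067.

156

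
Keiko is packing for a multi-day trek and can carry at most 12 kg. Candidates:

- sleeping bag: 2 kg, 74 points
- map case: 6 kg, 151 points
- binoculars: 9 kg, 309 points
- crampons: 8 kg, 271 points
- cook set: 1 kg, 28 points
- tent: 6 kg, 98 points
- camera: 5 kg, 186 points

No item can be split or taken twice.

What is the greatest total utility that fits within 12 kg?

411

The ratio heuristic lands on sleeping bag + cook set + camera (288) but leaves 4 kg idle.
The 5 kg tied up in camera is better spent on binoculars — total rises to 411 (12 kg).
Next best is sleeping bag + binoculars at 383 (11 kg) — short by 28.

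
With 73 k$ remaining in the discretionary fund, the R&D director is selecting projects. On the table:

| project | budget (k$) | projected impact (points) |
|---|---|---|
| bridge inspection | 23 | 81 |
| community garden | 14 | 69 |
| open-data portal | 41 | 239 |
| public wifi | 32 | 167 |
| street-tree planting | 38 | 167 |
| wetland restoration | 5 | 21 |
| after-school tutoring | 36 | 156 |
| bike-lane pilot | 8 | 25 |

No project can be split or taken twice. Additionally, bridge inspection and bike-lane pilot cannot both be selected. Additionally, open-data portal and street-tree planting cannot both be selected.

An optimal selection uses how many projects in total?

Best achievable projected impact is 406.
open-data portal + public wifi hits 406 at 73 k$.
Any selection reaching 406 contains exactly 2 projects.

2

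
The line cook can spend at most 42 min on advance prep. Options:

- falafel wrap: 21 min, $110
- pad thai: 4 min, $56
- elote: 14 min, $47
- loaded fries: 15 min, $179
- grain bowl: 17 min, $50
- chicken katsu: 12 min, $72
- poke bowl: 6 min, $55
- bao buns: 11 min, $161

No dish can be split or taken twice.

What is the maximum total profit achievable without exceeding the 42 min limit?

The ratio heuristic lands on pad thai + loaded fries + poke bowl + bao buns (451) but leaves 6 min idle.
Dropping poke bowl frees 6 min; slotting in chicken katsu (12 min) lifts the total to 468 at 42 min.
Nothing else within 42 min beats 468.

468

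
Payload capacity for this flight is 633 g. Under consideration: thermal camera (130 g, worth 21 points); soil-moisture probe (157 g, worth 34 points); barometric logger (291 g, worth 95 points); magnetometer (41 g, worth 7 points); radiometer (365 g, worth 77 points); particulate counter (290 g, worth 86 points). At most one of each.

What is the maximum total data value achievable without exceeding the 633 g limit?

Best packing: barometric logger + magnetometer + particulate counter — 622 g, 188 total.

188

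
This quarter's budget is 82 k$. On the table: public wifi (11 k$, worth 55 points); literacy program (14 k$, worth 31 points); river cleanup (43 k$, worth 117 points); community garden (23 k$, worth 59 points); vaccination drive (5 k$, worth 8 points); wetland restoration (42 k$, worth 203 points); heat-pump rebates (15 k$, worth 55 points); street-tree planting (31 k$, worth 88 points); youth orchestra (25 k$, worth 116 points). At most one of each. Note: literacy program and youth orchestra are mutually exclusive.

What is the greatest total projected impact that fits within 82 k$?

374

Best packing: public wifi + wetland restoration + youth orchestra — 78 k$, 374 total.
Nothing else feasible within 82 k$ beats 374.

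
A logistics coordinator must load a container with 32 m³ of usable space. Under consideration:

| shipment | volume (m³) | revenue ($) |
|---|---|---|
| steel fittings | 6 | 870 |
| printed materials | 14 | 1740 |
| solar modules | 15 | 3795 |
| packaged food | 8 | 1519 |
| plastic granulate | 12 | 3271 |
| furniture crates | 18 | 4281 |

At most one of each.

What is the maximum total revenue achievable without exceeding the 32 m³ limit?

7552

Greedy by ratio would take solar modules + plastic granulate: 27 m³ used, total 7066.
The 15 m³ tied up in solar modules is better spent on furniture crates — total rises to 7552 (30 m³).
Runner-up solar modules + plastic granulate tops out at 7066.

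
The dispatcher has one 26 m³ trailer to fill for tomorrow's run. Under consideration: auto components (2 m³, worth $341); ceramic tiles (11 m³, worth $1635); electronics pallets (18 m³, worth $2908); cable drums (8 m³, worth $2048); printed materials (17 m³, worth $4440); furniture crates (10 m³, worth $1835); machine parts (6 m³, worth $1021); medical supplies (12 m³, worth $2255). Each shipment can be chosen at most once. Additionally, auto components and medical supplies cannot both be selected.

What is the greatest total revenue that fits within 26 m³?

6488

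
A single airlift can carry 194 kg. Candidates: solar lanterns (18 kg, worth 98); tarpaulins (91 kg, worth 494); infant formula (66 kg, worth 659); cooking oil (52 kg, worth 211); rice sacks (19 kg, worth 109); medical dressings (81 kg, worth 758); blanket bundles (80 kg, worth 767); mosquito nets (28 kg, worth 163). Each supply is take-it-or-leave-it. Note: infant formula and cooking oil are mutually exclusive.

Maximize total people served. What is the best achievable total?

1698

By people served per kg: infant formula 9.98, blanket bundles 9.59, medical dressings 9.36 lead.
Taking infant formula + rice sacks + blanket bundles + mosquito nets: 193 kg used, 1698 in people served.
Next best is infant formula + rice sacks + medical dressings + mosquito nets at 1689 (194 kg) — short by 9.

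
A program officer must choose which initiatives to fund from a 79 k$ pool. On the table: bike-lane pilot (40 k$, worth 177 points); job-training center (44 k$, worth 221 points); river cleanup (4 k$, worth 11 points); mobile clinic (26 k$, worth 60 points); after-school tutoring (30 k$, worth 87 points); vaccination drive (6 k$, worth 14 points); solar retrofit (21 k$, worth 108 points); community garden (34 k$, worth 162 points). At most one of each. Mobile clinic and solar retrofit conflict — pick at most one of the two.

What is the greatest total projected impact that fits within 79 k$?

383

A density-first pass picks job-training center + river cleanup + vaccination drive + solar retrofit — 354 at 75 k$.
Replace river cleanup and vaccination drive and solar retrofit with community garden: the trade gains 29 net, giving 383 at 78 k$.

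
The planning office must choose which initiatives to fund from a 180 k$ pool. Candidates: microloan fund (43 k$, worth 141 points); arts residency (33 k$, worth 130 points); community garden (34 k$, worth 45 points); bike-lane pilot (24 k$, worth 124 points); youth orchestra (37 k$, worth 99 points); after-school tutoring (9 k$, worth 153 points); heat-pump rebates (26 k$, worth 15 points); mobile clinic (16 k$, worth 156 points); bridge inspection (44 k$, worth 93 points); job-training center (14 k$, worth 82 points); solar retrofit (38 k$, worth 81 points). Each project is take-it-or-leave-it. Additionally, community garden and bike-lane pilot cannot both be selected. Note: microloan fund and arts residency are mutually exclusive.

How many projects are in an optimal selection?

Optimal total is 837.
One optimal bundle: arts residency + bike-lane pilot + youth orchestra + after-school tutoring + mobile clinic + bridge inspection + job-training center (177 k$).
All optima have 7 projects.

7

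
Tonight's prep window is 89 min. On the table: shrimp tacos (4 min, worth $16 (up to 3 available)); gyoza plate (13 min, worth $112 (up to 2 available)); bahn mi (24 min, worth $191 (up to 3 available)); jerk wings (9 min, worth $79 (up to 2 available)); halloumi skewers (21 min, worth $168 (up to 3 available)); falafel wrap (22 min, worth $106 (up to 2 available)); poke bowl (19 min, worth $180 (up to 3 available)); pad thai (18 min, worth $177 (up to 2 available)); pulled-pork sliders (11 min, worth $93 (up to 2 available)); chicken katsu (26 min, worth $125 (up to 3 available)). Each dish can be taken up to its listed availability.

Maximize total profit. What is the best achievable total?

Filling by ratio: shrimp tacos + jerk wings + 2×poke bowl + 2×pad thai for 809, with 2 min left unused.
A better packing is gyoza plate + 3×poke bowl + pad thai: 88 min, total 829.
That's the maximum — no swap from here does better than 829.

829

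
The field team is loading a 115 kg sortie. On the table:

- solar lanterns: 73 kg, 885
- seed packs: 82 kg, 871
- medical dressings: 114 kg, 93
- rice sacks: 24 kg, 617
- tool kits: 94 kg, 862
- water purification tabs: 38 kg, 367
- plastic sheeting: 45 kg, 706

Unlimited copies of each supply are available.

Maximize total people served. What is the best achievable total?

Density check — rice sacks 25.71, plastic sheeting 15.69, solar lanterns 12.12, seed packs 10.62 are the best per kg.
Best packing: 4×rice sacks — 96 kg, 2468 total.

2468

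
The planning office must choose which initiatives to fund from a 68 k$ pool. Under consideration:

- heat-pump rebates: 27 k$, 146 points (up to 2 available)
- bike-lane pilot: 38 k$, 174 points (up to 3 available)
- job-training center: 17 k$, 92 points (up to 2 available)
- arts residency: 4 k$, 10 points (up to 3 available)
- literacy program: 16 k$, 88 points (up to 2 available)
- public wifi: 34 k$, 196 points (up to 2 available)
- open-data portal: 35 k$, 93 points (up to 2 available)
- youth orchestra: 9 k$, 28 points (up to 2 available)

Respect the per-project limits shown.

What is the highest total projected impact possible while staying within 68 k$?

392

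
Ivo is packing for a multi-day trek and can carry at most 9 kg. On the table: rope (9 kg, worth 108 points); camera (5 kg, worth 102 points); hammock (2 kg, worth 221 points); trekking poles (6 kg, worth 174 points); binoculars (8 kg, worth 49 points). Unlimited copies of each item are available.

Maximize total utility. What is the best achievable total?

884

Best packing: 4×hammock — 8 kg, 884 total.
Nothing else within 9 kg beats 884.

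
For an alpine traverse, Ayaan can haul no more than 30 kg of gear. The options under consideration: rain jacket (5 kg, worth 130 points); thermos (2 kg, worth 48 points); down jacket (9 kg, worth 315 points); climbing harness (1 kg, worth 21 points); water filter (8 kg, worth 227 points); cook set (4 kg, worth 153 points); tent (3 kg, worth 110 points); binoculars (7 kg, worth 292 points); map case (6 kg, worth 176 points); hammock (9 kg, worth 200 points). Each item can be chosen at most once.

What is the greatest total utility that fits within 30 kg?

Best packing: down jacket + climbing harness + cook set + tent + binoculars + map case — 30 kg, 1067 total.

1067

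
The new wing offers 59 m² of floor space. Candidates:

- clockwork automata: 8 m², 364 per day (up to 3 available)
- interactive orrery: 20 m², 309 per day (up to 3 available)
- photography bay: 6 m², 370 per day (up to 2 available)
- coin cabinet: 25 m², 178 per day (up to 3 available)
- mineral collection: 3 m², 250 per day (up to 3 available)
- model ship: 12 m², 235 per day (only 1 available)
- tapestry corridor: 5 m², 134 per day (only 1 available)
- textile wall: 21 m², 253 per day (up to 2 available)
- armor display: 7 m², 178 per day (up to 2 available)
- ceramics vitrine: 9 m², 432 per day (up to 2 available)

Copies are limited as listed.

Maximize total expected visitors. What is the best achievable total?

3148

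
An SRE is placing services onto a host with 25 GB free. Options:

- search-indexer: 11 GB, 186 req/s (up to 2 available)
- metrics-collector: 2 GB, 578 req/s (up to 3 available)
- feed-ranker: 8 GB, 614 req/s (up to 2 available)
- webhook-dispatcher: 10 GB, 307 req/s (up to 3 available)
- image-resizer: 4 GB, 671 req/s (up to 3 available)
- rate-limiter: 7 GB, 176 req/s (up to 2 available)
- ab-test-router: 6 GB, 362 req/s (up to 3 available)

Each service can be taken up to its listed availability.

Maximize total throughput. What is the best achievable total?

Best packing: 3×metrics-collector + 3×image-resizer + ab-test-router — 24 GB, 4109 total.

4109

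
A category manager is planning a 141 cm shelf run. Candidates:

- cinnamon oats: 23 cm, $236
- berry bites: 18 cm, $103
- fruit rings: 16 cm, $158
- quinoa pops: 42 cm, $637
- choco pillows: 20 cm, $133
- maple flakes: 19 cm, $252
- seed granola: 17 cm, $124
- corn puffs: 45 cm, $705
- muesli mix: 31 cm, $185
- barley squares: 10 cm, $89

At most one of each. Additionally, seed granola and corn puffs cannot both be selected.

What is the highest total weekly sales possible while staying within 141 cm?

Density check — corn puffs 15.67, quinoa pops 15.17, maple flakes 13.26, cinnamon oats 10.26 are the best per cm.
Best packing: cinnamon oats + quinoa pops + maple flakes + corn puffs + barley squares — 139 cm, 1919 total.

1919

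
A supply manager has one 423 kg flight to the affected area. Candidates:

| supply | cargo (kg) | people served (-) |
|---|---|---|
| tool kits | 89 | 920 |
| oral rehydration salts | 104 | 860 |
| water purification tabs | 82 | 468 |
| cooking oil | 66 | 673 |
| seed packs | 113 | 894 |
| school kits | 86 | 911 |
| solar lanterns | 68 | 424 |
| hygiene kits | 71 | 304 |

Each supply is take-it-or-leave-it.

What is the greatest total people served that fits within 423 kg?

3822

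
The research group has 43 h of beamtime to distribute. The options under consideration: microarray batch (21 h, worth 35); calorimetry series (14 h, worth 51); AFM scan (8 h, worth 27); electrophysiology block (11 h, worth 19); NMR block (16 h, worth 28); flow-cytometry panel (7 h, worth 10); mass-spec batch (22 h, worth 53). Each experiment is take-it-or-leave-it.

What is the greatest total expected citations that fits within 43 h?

A density-first pass picks calorimetry series + AFM scan + NMR block — 106 at 38 h.
The 24 h tied up in AFM scan and NMR block is better spent on flow-cytometry panel + mass-spec batch — total rises to 114 (43 h).
Nothing else within 43 h beats 114.

114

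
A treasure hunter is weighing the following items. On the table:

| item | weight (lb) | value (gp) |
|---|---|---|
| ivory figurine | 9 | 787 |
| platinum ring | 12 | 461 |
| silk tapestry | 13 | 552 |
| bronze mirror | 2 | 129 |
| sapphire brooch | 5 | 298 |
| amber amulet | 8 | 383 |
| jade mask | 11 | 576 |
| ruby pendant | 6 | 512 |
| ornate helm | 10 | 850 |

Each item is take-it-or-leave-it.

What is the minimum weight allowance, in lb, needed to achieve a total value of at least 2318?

30

Minimise lb subject to total value ≥ 2318.
Taking ivory figurine + sapphire brooch + ruby pendant + ornate helm gives 2447 (≥ 2318) for 30 lb.
Any bundle with less than 30 lb falls short of 2318.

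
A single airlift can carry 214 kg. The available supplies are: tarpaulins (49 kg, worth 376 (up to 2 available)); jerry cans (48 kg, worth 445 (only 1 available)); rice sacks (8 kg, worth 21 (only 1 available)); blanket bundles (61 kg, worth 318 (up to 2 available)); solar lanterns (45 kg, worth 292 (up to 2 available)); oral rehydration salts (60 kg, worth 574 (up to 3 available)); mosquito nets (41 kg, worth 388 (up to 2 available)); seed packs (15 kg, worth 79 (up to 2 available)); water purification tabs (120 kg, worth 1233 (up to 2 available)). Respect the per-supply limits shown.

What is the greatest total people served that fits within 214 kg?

2066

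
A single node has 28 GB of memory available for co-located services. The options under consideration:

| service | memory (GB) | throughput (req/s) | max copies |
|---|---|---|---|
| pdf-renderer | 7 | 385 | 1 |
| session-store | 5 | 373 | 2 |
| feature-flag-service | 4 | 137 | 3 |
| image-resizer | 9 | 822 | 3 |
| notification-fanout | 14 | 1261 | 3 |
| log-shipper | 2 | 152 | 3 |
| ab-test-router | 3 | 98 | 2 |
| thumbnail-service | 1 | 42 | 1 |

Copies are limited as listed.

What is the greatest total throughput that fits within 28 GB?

A density-first pass picks 3×image-resizer + thumbnail-service — 2508 at 28 GB.
Replace 3×image-resizer and thumbnail-service with 2×notification-fanout: the trade gains 14 net, giving 2522 at 28 GB.
Nothing else within 28 GB beats 2522.

2522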